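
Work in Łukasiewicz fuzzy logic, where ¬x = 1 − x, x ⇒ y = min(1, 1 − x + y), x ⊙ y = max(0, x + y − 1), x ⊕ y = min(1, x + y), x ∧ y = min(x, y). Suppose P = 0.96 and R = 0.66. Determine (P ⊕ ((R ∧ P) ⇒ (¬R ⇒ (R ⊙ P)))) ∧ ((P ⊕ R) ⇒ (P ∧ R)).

R ∧ P = min(0.66, 0.96) = 0.66
¬R = 1 − 0.66 = 0.34
R ⊙ P = max(0, 0.66 + 0.96 − 1) = max(0, 0.62) = 0.62
¬R ⇒ (R ⊙ P) = min(1, 1 − 0.34 + 0.62) = min(1, 1.28) = 1.00
(R ∧ P) ⇒ (¬R ⇒ (R ⊙ P)) = min(1, 1 − 0.66 + 1.00) = min(1, 1.34) = 1.00
P ⊕ ((R ∧ P) ⇒ (¬R ⇒ (R ⊙ P))) = min(1, 0.96 + 1.00) = min(1, 1.96) = 1.00
P ⊕ R = min(1, 0.96 + 0.66) = min(1, 1.62) = 1.00
P ∧ R = min(0.96, 0.66) = 0.66
(P ⊕ R) ⇒ (P ∧ R) = min(1, 1 − 1.00 + 0.66) = min(1, 0.66) = 0.66
(P ⊕ ((R ∧ P) ⇒ (¬R ⇒ (R ⊙ P)))) ∧ ((P ⊕ R) ⇒ (P ∧ R)) = min(1.00, 0.66) = 0.66

0.66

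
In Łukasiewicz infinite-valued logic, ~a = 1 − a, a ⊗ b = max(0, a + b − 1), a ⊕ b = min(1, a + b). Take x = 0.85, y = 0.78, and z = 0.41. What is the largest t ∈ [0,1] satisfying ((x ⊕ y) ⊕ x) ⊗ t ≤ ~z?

x ⊕ y = min(1, 0.85 + 0.78) = min(1, 1.63) = 1.00
(x ⊕ y) ⊕ x = min(1, 1.00 + 0.85) = min(1, 1.85) = 1.00
So the left factor is (x ⊕ y) ⊕ x = 1.00.
~z = 1 − 0.41 = 0.59
So the right-hand bound is ~z = 0.59.
The residuum of the Łukasiewicz t-norm gives the supremum: min(1, 1 − 1.00 + 0.59).
1 − 1.00 + 0.59 = 0.59, so t = min(1, 0.59) = 0.59.
Check: 1.00 ⊗ 0.59 = max(0, 0.59) = 0.59 ≤ 0.59.

0.59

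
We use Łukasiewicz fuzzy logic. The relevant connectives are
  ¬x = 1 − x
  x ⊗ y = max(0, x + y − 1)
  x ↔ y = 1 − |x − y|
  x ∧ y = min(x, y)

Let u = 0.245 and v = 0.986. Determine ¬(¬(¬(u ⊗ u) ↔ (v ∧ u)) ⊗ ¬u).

0.490

u ⊗ u = max(0, 0.245 + 0.245 − 1) = max(0, -0.510) = 0.000
¬(u ⊗ u) = 1 − 0.000 = 1.000
v ∧ u = min(0.986, 0.245) = 0.245
¬(u ⊗ u) ↔ (v ∧ u) = 1 − |1.000 − 0.245| = 1 − 0.755 = 0.245
¬(¬(u ⊗ u) ↔ (v ∧ u)) = 1 − 0.245 = 0.755
¬u = 1 − 0.245 = 0.755
¬(¬(u ⊗ u) ↔ (v ∧ u)) ⊗ ¬u = max(0, 0.755 + 0.755 − 1) = max(0, 0.510) = 0.510
¬(¬(¬(u ⊗ u) ↔ (v ∧ u)) ⊗ ¬u) = 1 − 0.510 = 0.490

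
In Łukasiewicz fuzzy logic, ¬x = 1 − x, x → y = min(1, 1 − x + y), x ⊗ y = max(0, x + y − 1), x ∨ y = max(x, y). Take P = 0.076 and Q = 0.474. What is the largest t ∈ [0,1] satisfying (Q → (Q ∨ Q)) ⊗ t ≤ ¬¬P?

Q ∨ Q = max(0.474, 0.474) = 0.474
Q → (Q ∨ Q) = min(1, 1 − 0.474 + 0.474) = min(1, 1.000) = 1.000
So the left factor is Q → (Q ∨ Q) = 1.000.
¬P = 1 − 0.076 = 0.924
¬¬P = 1 − 0.924 = 0.076
So the right-hand bound is ¬¬P = 0.076.
The residuum of the Łukasiewicz t-norm gives the supremum: min(1, 1 − 1.000 + 0.076).
1 − 1.000 + 0.076 = 0.076, so t = min(1, 0.076) = 0.076.
Check: 1.000 ⊗ 0.076 = max(0, 0.076) = 0.076 ≤ 0.076.

0.076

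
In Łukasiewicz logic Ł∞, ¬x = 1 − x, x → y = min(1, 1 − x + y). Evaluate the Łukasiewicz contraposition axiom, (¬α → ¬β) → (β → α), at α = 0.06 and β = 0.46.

1.00

¬α = 1 − 0.06 = 0.94
¬β = 1 − 0.46 = 0.54
¬α → ¬β = min(1, 1 − 0.94 + 0.54) = min(1, 0.60) = 0.60
β → α = min(1, 1 − 0.46 + 0.06) = min(1, 0.60) = 0.60
(¬α → ¬β) → (β → α) = min(1, 1 − 0.60 + 0.60) = min(1, 1.00) = 1.00
(As expected: an axiom of Ł∞, always 1.)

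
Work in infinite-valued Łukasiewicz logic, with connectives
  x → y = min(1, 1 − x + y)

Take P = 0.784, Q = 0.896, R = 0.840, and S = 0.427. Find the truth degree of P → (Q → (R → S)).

R → S = min(1, 1 − 0.840 + 0.427) = min(1, 0.587) = 0.587
Q → (R → S) = min(1, 1 − 0.896 + 0.587) = min(1, 0.691) = 0.691
P → (Q → (R → S)) = min(1, 1 − 0.784 + 0.691) = min(1, 0.907) = 0.907

0.907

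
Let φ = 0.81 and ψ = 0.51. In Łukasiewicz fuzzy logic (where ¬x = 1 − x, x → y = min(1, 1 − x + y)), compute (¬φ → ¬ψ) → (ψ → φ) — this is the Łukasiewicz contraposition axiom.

¬φ = 1 − 0.81 = 0.19
¬ψ = 1 − 0.51 = 0.49
¬φ → ¬ψ = min(1, 1 − 0.19 + 0.49) = min(1, 1.30) = 1.00
ψ → φ = min(1, 1 − 0.51 + 0.81) = min(1, 1.30) = 1.00
(¬φ → ¬ψ) → (ψ → φ) = min(1, 1 − 1.00 + 1.00) = min(1, 1.00) = 1.00
(As expected: an axiom of Ł∞, always 1.)

1.00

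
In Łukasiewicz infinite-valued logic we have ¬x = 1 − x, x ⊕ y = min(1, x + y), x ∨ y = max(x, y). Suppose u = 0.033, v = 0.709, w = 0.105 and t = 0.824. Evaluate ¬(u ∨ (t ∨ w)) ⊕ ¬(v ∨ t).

0.352

t ∨ w = max(0.824, 0.105) = 0.824
u ∨ (t ∨ w) = max(0.033, 0.824) = 0.824
¬(u ∨ (t ∨ w)) = 1 − 0.824 = 0.176
v ∨ t = max(0.709, 0.824) = 0.824
¬(v ∨ t) = 1 − 0.824 = 0.176
¬(u ∨ (t ∨ w)) ⊕ ¬(v ∨ t) = min(1, 0.176 + 0.176) = min(1, 0.352) = 0.352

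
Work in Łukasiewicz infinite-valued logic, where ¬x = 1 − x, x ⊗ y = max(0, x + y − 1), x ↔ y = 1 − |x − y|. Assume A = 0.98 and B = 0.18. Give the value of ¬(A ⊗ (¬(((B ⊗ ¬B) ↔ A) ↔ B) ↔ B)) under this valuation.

¬B = 1 − 0.18 = 0.82
B ⊗ ¬B = max(0, 0.18 + 0.82 − 1) = max(0, 0.00) = 0.00
(B ⊗ ¬B) ↔ A = 1 − |0.00 − 0.98| = 1 − 0.98 = 0.02
((B ⊗ ¬B) ↔ A) ↔ B = 1 − |0.02 − 0.18| = 1 − 0.16 = 0.84
¬(((B ⊗ ¬B) ↔ A) ↔ B) = 1 − 0.84 = 0.16
¬(((B ⊗ ¬B) ↔ A) ↔ B) ↔ B = 1 − |0.16 − 0.18| = 1 − 0.02 = 0.98
A ⊗ (¬(((B ⊗ ¬B) ↔ A) ↔ B) ↔ B) = max(0, 0.98 + 0.98 − 1) = max(0, 0.96) = 0.96
¬(A ⊗ (¬(((B ⊗ ¬B) ↔ A) ↔ B) ↔ B)) = 1 − 0.96 = 0.04

0.04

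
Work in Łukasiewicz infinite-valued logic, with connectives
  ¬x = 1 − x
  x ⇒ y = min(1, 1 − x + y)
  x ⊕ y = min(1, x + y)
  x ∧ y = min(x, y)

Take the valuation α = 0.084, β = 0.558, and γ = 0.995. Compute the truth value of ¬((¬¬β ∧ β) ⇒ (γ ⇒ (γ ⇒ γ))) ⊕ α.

0.084

¬β = 1 − 0.558 = 0.442
¬¬β = 1 − 0.442 = 0.558
¬¬β ∧ β = min(0.558, 0.558) = 0.558
γ ⇒ γ = min(1, 1 − 0.995 + 0.995) = min(1, 1.000) = 1.000
γ ⇒ (γ ⇒ γ) = min(1, 1 − 0.995 + 1.000) = min(1, 1.005) = 1.000
(¬¬β ∧ β) ⇒ (γ ⇒ (γ ⇒ γ)) = min(1, 1 − 0.558 + 1.000) = min(1, 1.442) = 1.000
¬((¬¬β ∧ β) ⇒ (γ ⇒ (γ ⇒ γ))) = 1 − 1.000 = 0.000
¬((¬¬β ∧ β) ⇒ (γ ⇒ (γ ⇒ γ))) ⊕ α = min(1, 0.000 + 0.084) = min(1, 0.084) = 0.084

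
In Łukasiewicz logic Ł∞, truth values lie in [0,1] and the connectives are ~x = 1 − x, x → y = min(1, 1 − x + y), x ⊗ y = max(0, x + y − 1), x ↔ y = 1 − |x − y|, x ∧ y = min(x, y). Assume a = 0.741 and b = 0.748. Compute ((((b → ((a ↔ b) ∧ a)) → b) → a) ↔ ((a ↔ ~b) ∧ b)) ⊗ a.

0.266

a ↔ b = 1 − |0.741 − 0.748| = 1 − 0.007 = 0.993
(a ↔ b) ∧ a = min(0.993, 0.741) = 0.741
b → ((a ↔ b) ∧ a) = min(1, 1 − 0.748 + 0.741) = min(1, 0.993) = 0.993
(b → ((a ↔ b) ∧ a)) → b = min(1, 1 − 0.993 + 0.748) = min(1, 0.755) = 0.755
((b → ((a ↔ b) ∧ a)) → b) → a = min(1, 1 − 0.755 + 0.741) = min(1, 0.986) = 0.986
~b = 1 − 0.748 = 0.252
a ↔ ~b = 1 − |0.741 − 0.252| = 1 − 0.489 = 0.511
(a ↔ ~b) ∧ b = min(0.511, 0.748) = 0.511
(((b → ((a ↔ b) ∧ a)) → b) → a) ↔ ((a ↔ ~b) ∧ b) = 1 − |0.986 − 0.511| = 1 − 0.475 = 0.525
((((b → ((a ↔ b) ∧ a)) → b) → a) ↔ ((a ↔ ~b) ∧ b)) ⊗ a = max(0, 0.525 + 0.741 − 1) = max(0, 0.266) = 0.266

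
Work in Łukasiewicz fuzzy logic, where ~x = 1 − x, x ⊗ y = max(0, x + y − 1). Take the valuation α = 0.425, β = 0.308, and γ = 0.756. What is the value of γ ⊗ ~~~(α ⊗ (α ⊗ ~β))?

~β = 1 − 0.308 = 0.692
α ⊗ ~β = max(0, 0.425 + 0.692 − 1) = max(0, 0.117) = 0.117
α ⊗ (α ⊗ ~β) = max(0, 0.425 + 0.117 − 1) = max(0, -0.458) = 0.000
~(α ⊗ (α ⊗ ~β)) = 1 − 0.000 = 1.000
~~(α ⊗ (α ⊗ ~β)) = 1 − 1.000 = 0.000
~~~(α ⊗ (α ⊗ ~β)) = 1 − 0.000 = 1.000
γ ⊗ ~~~(α ⊗ (α ⊗ ~β)) = max(0, 0.756 + 1.000 − 1) = max(0, 0.756) = 0.756

0.756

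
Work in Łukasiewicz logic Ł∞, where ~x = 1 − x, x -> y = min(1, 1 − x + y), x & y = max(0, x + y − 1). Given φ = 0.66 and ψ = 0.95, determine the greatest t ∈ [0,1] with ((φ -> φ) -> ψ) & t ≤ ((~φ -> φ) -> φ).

φ -> φ = min(1, 1 − 0.66 + 0.66) = min(1, 1.00) = 1.00
(φ -> φ) -> ψ = min(1, 1 − 1.00 + 0.95) = min(1, 0.95) = 0.95
So the left factor is (φ -> φ) -> ψ = 0.95.
~φ = 1 − 0.66 = 0.34
~φ -> φ = min(1, 1 − 0.34 + 0.66) = min(1, 1.32) = 1.00
(~φ -> φ) -> φ = min(1, 1 − 1.00 + 0.66) = min(1, 0.66) = 0.66
So the right-hand bound is (~φ -> φ) -> φ = 0.66.
The residuum of the Łukasiewicz t-norm gives the supremum: min(1, 1 − 0.95 + 0.66).
1 − 0.95 + 0.66 = 0.71, so t = min(1, 0.71) = 0.71.
Check: 0.95 & 0.71 = max(0, 0.66) = 0.66 ≤ 0.66.

0.71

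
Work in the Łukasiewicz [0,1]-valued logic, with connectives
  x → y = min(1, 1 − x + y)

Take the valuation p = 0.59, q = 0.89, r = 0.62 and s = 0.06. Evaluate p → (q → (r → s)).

r → s = min(1, 1 − 0.62 + 0.06) = min(1, 0.44) = 0.44
q → (r → s) = min(1, 1 − 0.89 + 0.44) = min(1, 0.55) = 0.55
p → (q → (r → s)) = min(1, 1 − 0.59 + 0.55) = min(1, 0.96) = 0.96

0.96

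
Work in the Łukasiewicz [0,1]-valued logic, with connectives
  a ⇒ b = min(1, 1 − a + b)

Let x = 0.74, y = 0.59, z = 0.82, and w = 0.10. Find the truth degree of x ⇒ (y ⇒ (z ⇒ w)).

z ⇒ w = min(1, 1 − 0.82 + 0.10) = min(1, 0.28) = 0.28
y ⇒ (z ⇒ w) = min(1, 1 − 0.59 + 0.28) = min(1, 0.69) = 0.69
x ⇒ (y ⇒ (z ⇒ w)) = min(1, 1 − 0.74 + 0.69) = min(1, 0.95) = 0.95

0.95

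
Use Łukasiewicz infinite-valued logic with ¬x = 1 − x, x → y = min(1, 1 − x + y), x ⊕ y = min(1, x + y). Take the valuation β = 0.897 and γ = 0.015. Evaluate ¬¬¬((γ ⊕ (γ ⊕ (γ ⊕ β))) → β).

0.045

γ ⊕ β = min(1, 0.015 + 0.897) = min(1, 0.912) = 0.912
γ ⊕ (γ ⊕ β) = min(1, 0.015 + 0.912) = min(1, 0.927) = 0.927
γ ⊕ (γ ⊕ (γ ⊕ β)) = min(1, 0.015 + 0.927) = min(1, 0.942) = 0.942
(γ ⊕ (γ ⊕ (γ ⊕ β))) → β = min(1, 1 − 0.942 + 0.897) = min(1, 0.955) = 0.955
¬((γ ⊕ (γ ⊕ (γ ⊕ β))) → β) = 1 − 0.955 = 0.045
¬¬((γ ⊕ (γ ⊕ (γ ⊕ β))) → β) = 1 − 0.045 = 0.955
¬¬¬((γ ⊕ (γ ⊕ (γ ⊕ β))) → β) = 1 − 0.955 = 0.045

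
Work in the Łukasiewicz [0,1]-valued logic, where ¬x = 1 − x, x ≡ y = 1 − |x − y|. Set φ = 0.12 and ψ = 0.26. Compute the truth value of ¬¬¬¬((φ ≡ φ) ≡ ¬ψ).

φ ≡ φ = 1 − |0.12 − 0.12| = 1 − 0.00 = 1.00
¬ψ = 1 − 0.26 = 0.74
(φ ≡ φ) ≡ ¬ψ = 1 − |1.00 − 0.74| = 1 − 0.26 = 0.74
¬((φ ≡ φ) ≡ ¬ψ) = 1 − 0.74 = 0.26
¬¬((φ ≡ φ) ≡ ¬ψ) = 1 − 0.26 = 0.74
¬¬¬((φ ≡ φ) ≡ ¬ψ) = 1 − 0.74 = 0.26
¬¬¬¬((φ ≡ φ) ≡ ¬ψ) = 1 − 0.26 = 0.74

0.74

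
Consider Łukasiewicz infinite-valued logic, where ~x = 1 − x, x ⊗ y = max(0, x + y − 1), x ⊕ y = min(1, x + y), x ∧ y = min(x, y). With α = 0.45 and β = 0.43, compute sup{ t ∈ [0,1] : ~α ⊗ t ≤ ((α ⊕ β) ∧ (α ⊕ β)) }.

~α = 1 − 0.45 = 0.55
So the left factor is ~α = 0.55.
α ⊕ β = min(1, 0.45 + 0.43) = min(1, 0.88) = 0.88
(α ⊕ β) ∧ (α ⊕ β) = min(0.88, 0.88) = 0.88
So the right-hand bound is (α ⊕ β) ∧ (α ⊕ β) = 0.88.
The residuum of the Łukasiewicz t-norm gives the supremum: min(1, 1 − 0.55 + 0.88).
1 − 0.55 + 0.88 = 1.33, so t = min(1, 1.33) = 1.00.
Check: 0.55 ⊗ 1.00 = max(0, 0.55) = 0.55 ≤ 0.88.

1.00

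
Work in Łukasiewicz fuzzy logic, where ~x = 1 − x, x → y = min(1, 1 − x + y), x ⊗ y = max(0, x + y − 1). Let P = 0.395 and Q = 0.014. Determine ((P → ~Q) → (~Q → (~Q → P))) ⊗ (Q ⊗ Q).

~Q = 1 − 0.014 = 0.986
P → ~Q = min(1, 1 − 0.395 + 0.986) = min(1, 1.591) = 1.000
~Q → P = min(1, 1 − 0.986 + 0.395) = min(1, 0.409) = 0.409
~Q → (~Q → P) = min(1, 1 − 0.986 + 0.409) = min(1, 0.423) = 0.423
(P → ~Q) → (~Q → (~Q → P)) = min(1, 1 − 1.000 + 0.423) = min(1, 0.423) = 0.423
Q ⊗ Q = max(0, 0.014 + 0.014 − 1) = max(0, -0.972) = 0.000
((P → ~Q) → (~Q → (~Q → P))) ⊗ (Q ⊗ Q) = max(0, 0.423 + 0.000 − 1) = max(0, -0.577) = 0.000

0.000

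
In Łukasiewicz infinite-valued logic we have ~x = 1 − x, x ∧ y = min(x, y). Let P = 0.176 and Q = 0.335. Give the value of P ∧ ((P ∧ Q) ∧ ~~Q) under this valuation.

0.176

P ∧ Q = min(0.176, 0.335) = 0.176
~Q = 1 − 0.335 = 0.665
~~Q = 1 − 0.665 = 0.335
(P ∧ Q) ∧ ~~Q = min(0.176, 0.335) = 0.176
P ∧ ((P ∧ Q) ∧ ~~Q) = min(0.176, 0.176) = 0.176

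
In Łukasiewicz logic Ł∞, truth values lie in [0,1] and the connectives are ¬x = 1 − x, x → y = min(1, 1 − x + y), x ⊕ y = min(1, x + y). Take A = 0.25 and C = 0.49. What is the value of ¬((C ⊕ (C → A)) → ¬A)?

C → A = min(1, 1 − 0.49 + 0.25) = min(1, 0.76) = 0.76
C ⊕ (C → A) = min(1, 0.49 + 0.76) = min(1, 1.25) = 1.00
¬A = 1 − 0.25 = 0.75
(C ⊕ (C → A)) → ¬A = min(1, 1 − 1.00 + 0.75) = min(1, 0.75) = 0.75
¬((C ⊕ (C → A)) → ¬A) = 1 − 0.75 = 0.25

0.25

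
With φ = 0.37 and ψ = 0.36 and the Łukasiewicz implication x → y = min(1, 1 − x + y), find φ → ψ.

0.99

φ → ψ = min(1, 1 − 0.37 + 0.36) = min(1, 0.99) = 0.99
For comparison, the Gödel implication (1 if x ≤ y else y) would give 0.36.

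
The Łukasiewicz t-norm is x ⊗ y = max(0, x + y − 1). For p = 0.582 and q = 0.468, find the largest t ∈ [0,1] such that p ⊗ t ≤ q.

The residuum of the Łukasiewicz t-norm gives the supremum: min(1, 1 − 0.582 + 0.468).
1 − 0.582 + 0.468 = 0.886, so t = min(1, 0.886) = 0.886.
Check: 0.582 ⊗ 0.886 = max(0, 0.468) = 0.468 ≤ 0.468.

0.886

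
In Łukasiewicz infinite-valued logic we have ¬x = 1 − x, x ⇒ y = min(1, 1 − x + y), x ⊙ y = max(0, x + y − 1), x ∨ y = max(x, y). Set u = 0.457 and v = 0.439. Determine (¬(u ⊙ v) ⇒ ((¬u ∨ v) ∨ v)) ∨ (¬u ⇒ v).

u ⊙ v = max(0, 0.457 + 0.439 − 1) = max(0, -0.104) = 0.000
¬(u ⊙ v) = 1 − 0.000 = 1.000
¬u = 1 − 0.457 = 0.543
¬u ∨ v = max(0.543, 0.439) = 0.543
(¬u ∨ v) ∨ v = max(0.543, 0.439) = 0.543
¬(u ⊙ v) ⇒ ((¬u ∨ v) ∨ v) = min(1, 1 − 1.000 + 0.543) = min(1, 0.543) = 0.543
¬u ⇒ v = min(1, 1 − 0.543 + 0.439) = min(1, 0.896) = 0.896
(¬(u ⊙ v) ⇒ ((¬u ∨ v) ∨ v)) ∨ (¬u ⇒ v) = max(0.543, 0.896) = 0.896

0.896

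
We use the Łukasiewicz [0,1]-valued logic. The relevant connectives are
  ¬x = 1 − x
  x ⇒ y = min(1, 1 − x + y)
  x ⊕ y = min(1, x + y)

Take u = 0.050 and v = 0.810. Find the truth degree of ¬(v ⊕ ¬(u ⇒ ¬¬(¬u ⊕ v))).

0.190

¬u = 1 − 0.050 = 0.950
¬u ⊕ v = min(1, 0.950 + 0.810) = min(1, 1.760) = 1.000
¬(¬u ⊕ v) = 1 − 1.000 = 0.000
¬¬(¬u ⊕ v) = 1 − 0.000 = 1.000
u ⇒ ¬¬(¬u ⊕ v) = min(1, 1 − 0.050 + 1.000) = min(1, 1.950) = 1.000
¬(u ⇒ ¬¬(¬u ⊕ v)) = 1 − 1.000 = 0.000
v ⊕ ¬(u ⇒ ¬¬(¬u ⊕ v)) = min(1, 0.810 + 0.000) = min(1, 0.810) = 0.810
¬(v ⊕ ¬(u ⇒ ¬¬(¬u ⊕ v))) = 1 − 0.810 = 0.190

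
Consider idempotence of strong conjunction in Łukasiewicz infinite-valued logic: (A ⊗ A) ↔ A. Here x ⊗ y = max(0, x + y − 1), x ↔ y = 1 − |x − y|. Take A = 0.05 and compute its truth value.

0.95

A ⊗ A = max(0, 0.05 + 0.05 − 1) = max(0, -0.90) = 0.00
(A ⊗ A) ↔ A = 1 − |0.00 − 0.05| = 1 − 0.05 = 0.95
(The value 0.95 < 1 shows this instance is not satisfied; fails in Ł∞ since a ⊗ a = max(0, 2a−1) ≠ a in general.)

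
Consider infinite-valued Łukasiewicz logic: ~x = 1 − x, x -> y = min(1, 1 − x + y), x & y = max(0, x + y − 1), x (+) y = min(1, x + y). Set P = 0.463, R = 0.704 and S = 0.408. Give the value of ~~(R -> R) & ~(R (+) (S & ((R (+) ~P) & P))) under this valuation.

0.296

R -> R = min(1, 1 − 0.704 + 0.704) = min(1, 1.000) = 1.000
~(R -> R) = 1 − 1.000 = 0.000
~~(R -> R) = 1 − 0.000 = 1.000
~P = 1 − 0.463 = 0.537
R (+) ~P = min(1, 0.704 + 0.537) = min(1, 1.241) = 1.000
(R (+) ~P) & P = max(0, 1.000 + 0.463 − 1) = max(0, 0.463) = 0.463
S & ((R (+) ~P) & P) = max(0, 0.408 + 0.463 − 1) = max(0, -0.129) = 0.000
R (+) (S & ((R (+) ~P) & P)) = min(1, 0.704 + 0.000) = min(1, 0.704) = 0.704
~(R (+) (S & ((R (+) ~P) & P))) = 1 − 0.704 = 0.296
~~(R -> R) & ~(R (+) (S & ((R (+) ~P) & P))) = max(0, 1.000 + 0.296 − 1) = max(0, 0.296) = 0.296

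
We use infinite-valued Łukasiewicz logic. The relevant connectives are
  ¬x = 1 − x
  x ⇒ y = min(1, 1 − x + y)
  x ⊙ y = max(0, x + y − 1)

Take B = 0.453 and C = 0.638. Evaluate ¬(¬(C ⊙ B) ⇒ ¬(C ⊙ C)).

C ⊙ B = max(0, 0.638 + 0.453 − 1) = max(0, 0.091) = 0.091
¬(C ⊙ B) = 1 − 0.091 = 0.909
C ⊙ C = max(0, 0.638 + 0.638 − 1) = max(0, 0.276) = 0.276
¬(C ⊙ C) = 1 − 0.276 = 0.724
¬(C ⊙ B) ⇒ ¬(C ⊙ C) = min(1, 1 − 0.909 + 0.724) = min(1, 0.815) = 0.815
¬(¬(C ⊙ B) ⇒ ¬(C ⊙ C)) = 1 − 0.815 = 0.185

0.185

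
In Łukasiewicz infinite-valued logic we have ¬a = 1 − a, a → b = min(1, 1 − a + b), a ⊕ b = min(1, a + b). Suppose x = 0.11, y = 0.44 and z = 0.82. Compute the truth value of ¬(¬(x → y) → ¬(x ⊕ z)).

x → y = min(1, 1 − 0.11 + 0.44) = min(1, 1.33) = 1.00
¬(x → y) = 1 − 1.00 = 0.00
x ⊕ z = min(1, 0.11 + 0.82) = min(1, 0.93) = 0.93
¬(x ⊕ z) = 1 − 0.93 = 0.07
¬(x → y) → ¬(x ⊕ z) = min(1, 1 − 0.00 + 0.07) = min(1, 1.07) = 1.00
¬(¬(x → y) → ¬(x ⊕ z)) = 1 − 1.00 = 0.00

0.00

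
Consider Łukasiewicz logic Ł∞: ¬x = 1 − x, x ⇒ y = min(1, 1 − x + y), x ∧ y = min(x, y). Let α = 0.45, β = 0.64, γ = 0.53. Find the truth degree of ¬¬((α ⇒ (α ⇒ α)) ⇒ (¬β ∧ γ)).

α ⇒ α = min(1, 1 − 0.45 + 0.45) = min(1, 1.00) = 1.00
α ⇒ (α ⇒ α) = min(1, 1 − 0.45 + 1.00) = min(1, 1.55) = 1.00
¬β = 1 − 0.64 = 0.36
¬β ∧ γ = min(0.36, 0.53) = 0.36
(α ⇒ (α ⇒ α)) ⇒ (¬β ∧ γ) = min(1, 1 − 1.00 + 0.36) = min(1, 0.36) = 0.36
¬((α ⇒ (α ⇒ α)) ⇒ (¬β ∧ γ)) = 1 − 0.36 = 0.64
¬¬((α ⇒ (α ⇒ α)) ⇒ (¬β ∧ γ)) = 1 − 0.64 = 0.36

0.36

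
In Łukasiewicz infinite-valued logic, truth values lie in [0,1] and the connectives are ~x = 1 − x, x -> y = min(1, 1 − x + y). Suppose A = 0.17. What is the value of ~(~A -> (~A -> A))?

~A = 1 − 0.17 = 0.83
~A -> A = min(1, 1 − 0.83 + 0.17) = min(1, 0.34) = 0.34
~A -> (~A -> A) = min(1, 1 − 0.83 + 0.34) = min(1, 0.51) = 0.51
~(~A -> (~A -> A)) = 1 − 0.51 = 0.49

0.49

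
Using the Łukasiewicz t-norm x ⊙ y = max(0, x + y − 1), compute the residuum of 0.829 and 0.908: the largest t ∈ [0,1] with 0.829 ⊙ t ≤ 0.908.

1.000

The residuum of the Łukasiewicz t-norm gives the supremum: min(1, 1 − 0.829 + 0.908).
1 − 0.829 + 0.908 = 1.079, so t = min(1, 1.079) = 1.000.
Check: 0.829 ⊙ 1.000 = max(0, 0.829) = 0.829 ≤ 0.908.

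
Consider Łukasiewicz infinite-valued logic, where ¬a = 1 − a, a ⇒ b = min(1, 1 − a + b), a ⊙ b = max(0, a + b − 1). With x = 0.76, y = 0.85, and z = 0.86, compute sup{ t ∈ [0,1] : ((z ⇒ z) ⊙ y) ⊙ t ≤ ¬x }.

0.39

z ⇒ z = min(1, 1 − 0.86 + 0.86) = min(1, 1.00) = 1.00
(z ⇒ z) ⊙ y = max(0, 1.00 + 0.85 − 1) = max(0, 0.85) = 0.85
So the left factor is (z ⇒ z) ⊙ y = 0.85.
¬x = 1 − 0.76 = 0.24
So the right-hand bound is ¬x = 0.24.
The residuum of the Łukasiewicz t-norm gives the supremum: min(1, 1 − 0.85 + 0.24).
1 − 0.85 + 0.24 = 0.39, so t = min(1, 0.39) = 0.39.
Check: 0.85 ⊙ 0.39 = max(0, 0.24) = 0.24 ≤ 0.24.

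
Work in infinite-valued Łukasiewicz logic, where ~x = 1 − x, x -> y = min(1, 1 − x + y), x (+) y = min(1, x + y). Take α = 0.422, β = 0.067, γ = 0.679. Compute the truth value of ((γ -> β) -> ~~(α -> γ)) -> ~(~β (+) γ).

γ -> β = min(1, 1 − 0.679 + 0.067) = min(1, 0.388) = 0.388
α -> γ = min(1, 1 − 0.422 + 0.679) = min(1, 1.257) = 1.000
~(α -> γ) = 1 − 1.000 = 0.000
~~(α -> γ) = 1 − 0.000 = 1.000
(γ -> β) -> ~~(α -> γ) = min(1, 1 − 0.388 + 1.000) = min(1, 1.612) = 1.000
~β = 1 − 0.067 = 0.933
~β (+) γ = min(1, 0.933 + 0.679) = min(1, 1.612) = 1.000
~(~β (+) γ) = 1 − 1.000 = 0.000
((γ -> β) -> ~~(α -> γ)) -> ~(~β (+) γ) = min(1, 1 − 1.000 + 0.000) = min(1, 0.000) = 0.000

0.000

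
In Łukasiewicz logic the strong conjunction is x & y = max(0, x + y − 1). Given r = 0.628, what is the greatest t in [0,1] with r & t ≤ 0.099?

The residuum of the Łukasiewicz t-norm gives the supremum: min(1, 1 − 0.628 + 0.099).
1 − 0.628 + 0.099 = 0.471, so t = min(1, 0.471) = 0.471.
Check: 0.628 & 0.471 = max(0, 0.099) = 0.099 ≤ 0.099.

0.471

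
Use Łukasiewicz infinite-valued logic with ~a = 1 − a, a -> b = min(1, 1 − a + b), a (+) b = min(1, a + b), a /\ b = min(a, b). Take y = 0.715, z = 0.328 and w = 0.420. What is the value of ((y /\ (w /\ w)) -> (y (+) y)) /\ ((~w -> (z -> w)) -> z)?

0.328

w /\ w = min(0.420, 0.420) = 0.420
y /\ (w /\ w) = min(0.715, 0.420) = 0.420
y (+) y = min(1, 0.715 + 0.715) = min(1, 1.430) = 1.000
(y /\ (w /\ w)) -> (y (+) y) = min(1, 1 − 0.420 + 1.000) = min(1, 1.580) = 1.000
~w = 1 − 0.420 = 0.580
z -> w = min(1, 1 − 0.328 + 0.420) = min(1, 1.092) = 1.000
~w -> (z -> w) = min(1, 1 − 0.580 + 1.000) = min(1, 1.420) = 1.000
(~w -> (z -> w)) -> z = min(1, 1 − 1.000 + 0.328) = min(1, 0.328) = 0.328
((y /\ (w /\ w)) -> (y (+) y)) /\ ((~w -> (z -> w)) -> z) = min(1.000, 0.328) = 0.328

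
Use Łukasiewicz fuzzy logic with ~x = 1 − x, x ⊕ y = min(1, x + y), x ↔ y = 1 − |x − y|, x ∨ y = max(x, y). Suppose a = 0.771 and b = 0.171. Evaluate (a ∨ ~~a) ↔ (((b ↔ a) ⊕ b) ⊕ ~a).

~a = 1 − 0.771 = 0.229
~~a = 1 − 0.229 = 0.771
a ∨ ~~a = max(0.771, 0.771) = 0.771
b ↔ a = 1 − |0.171 − 0.771| = 1 − 0.600 = 0.400
(b ↔ a) ⊕ b = min(1, 0.400 + 0.171) = min(1, 0.571) = 0.571
((b ↔ a) ⊕ b) ⊕ ~a = min(1, 0.571 + 0.229) = min(1, 0.800) = 0.800
(a ∨ ~~a) ↔ (((b ↔ a) ⊕ b) ⊕ ~a) = 1 − |0.771 − 0.800| = 1 − 0.029 = 0.971

0.971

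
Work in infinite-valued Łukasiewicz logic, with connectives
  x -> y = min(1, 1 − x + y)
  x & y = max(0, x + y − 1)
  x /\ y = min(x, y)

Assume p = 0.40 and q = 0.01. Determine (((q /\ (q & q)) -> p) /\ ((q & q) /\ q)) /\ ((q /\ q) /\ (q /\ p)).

0.00

q & q = max(0, 0.01 + 0.01 − 1) = max(0, -0.98) = 0.00
q /\ (q & q) = min(0.01, 0.00) = 0.00
(q /\ (q & q)) -> p = min(1, 1 − 0.00 + 0.40) = min(1, 1.40) = 1.00
(q & q) /\ q = min(0.00, 0.01) = 0.00
((q /\ (q & q)) -> p) /\ ((q & q) /\ q) = min(1.00, 0.00) = 0.00
q /\ q = min(0.01, 0.01) = 0.01
q /\ p = min(0.01, 0.40) = 0.01
(q /\ q) /\ (q /\ p) = min(0.01, 0.01) = 0.01
(((q /\ (q & q)) -> p) /\ ((q & q) /\ q)) /\ ((q /\ q) /\ (q /\ p)) = min(0.00, 0.01) = 0.00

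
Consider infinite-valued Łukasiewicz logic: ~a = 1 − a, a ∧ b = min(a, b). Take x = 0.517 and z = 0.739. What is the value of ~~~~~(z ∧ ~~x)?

0.483

~x = 1 − 0.517 = 0.483
~~x = 1 − 0.483 = 0.517
z ∧ ~~x = min(0.739, 0.517) = 0.517
~(z ∧ ~~x) = 1 − 0.517 = 0.483
~~(z ∧ ~~x) = 1 − 0.483 = 0.517
~~~(z ∧ ~~x) = 1 − 0.517 = 0.483
~~~~(z ∧ ~~x) = 1 − 0.483 = 0.517
~~~~~(z ∧ ~~x) = 1 − 0.517 = 0.483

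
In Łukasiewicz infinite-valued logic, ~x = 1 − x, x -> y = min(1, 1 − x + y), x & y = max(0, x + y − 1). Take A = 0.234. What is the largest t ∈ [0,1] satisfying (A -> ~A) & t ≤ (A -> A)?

1.000

~A = 1 − 0.234 = 0.766
A -> ~A = min(1, 1 − 0.234 + 0.766) = min(1, 1.532) = 1.000
So the left factor is A -> ~A = 1.000.
A -> A = min(1, 1 − 0.234 + 0.234) = min(1, 1.000) = 1.000
So the right-hand bound is A -> A = 1.000.
The residuum of the Łukasiewicz t-norm gives the supremum: min(1, 1 − 1.000 + 1.000).
1 − 1.000 + 1.000 = 1.000, so t = min(1, 1.000) = 1.000.
Check: 1.000 & 1.000 = max(0, 1.000) = 1.000 ≤ 1.000.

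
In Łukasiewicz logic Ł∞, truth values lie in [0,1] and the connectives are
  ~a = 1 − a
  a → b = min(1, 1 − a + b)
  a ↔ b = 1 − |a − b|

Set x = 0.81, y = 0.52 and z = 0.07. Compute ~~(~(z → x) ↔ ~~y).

z → x = min(1, 1 − 0.07 + 0.81) = min(1, 1.74) = 1.00
~(z → x) = 1 − 1.00 = 0.00
~y = 1 − 0.52 = 0.48
~~y = 1 − 0.48 = 0.52
~(z → x) ↔ ~~y = 1 − |0.00 − 0.52| = 1 − 0.52 = 0.48
~(~(z → x) ↔ ~~y) = 1 − 0.48 = 0.52
~~(~(z → x) ↔ ~~y) = 1 − 0.52 = 0.48

0.48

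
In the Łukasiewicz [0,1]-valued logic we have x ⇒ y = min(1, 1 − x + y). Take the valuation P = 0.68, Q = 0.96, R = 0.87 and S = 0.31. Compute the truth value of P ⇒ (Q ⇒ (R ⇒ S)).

R ⇒ S = min(1, 1 − 0.87 + 0.31) = min(1, 0.44) = 0.44
Q ⇒ (R ⇒ S) = min(1, 1 − 0.96 + 0.44) = min(1, 0.48) = 0.48
P ⇒ (Q ⇒ (R ⇒ S)) = min(1, 1 − 0.68 + 0.48) = min(1, 0.80) = 0.80

0.80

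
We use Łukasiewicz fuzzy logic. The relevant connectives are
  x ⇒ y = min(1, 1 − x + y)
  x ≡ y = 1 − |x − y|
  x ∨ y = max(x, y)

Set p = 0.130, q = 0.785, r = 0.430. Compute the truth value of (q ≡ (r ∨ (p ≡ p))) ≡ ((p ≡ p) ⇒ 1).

p ≡ p = 1 − |0.130 − 0.130| = 1 − 0.000 = 1.000
r ∨ (p ≡ p) = max(0.430, 1.000) = 1.000
q ≡ (r ∨ (p ≡ p)) = 1 − |0.785 − 1.000| = 1 − 0.215 = 0.785
(p ≡ p) ⇒ 1 = min(1, 1 − 1.000 + 1.000) = min(1, 1.000) = 1.000
(q ≡ (r ∨ (p ≡ p))) ≡ ((p ≡ p) ⇒ 1) = 1 − |0.785 − 1.000| = 1 − 0.215 = 0.785

0.785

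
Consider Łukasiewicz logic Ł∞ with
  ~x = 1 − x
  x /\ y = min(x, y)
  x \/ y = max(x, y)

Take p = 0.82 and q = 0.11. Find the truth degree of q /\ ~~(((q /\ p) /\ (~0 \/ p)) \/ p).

0.11

q /\ p = min(0.11, 0.82) = 0.11
~0 = 1 − 0.00 = 1.00
~0 \/ p = max(1.00, 0.82) = 1.00
(q /\ p) /\ (~0 \/ p) = min(0.11, 1.00) = 0.11
((q /\ p) /\ (~0 \/ p)) \/ p = max(0.11, 0.82) = 0.82
~(((q /\ p) /\ (~0 \/ p)) \/ p) = 1 − 0.82 = 0.18
~~(((q /\ p) /\ (~0 \/ p)) \/ p) = 1 − 0.18 = 0.82
q /\ ~~(((q /\ p) /\ (~0 \/ p)) \/ p) = min(0.11, 0.82) = 0.11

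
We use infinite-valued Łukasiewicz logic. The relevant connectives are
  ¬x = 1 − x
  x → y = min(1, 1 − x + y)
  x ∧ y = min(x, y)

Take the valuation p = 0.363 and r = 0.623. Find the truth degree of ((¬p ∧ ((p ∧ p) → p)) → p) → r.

¬p = 1 − 0.363 = 0.637
p ∧ p = min(0.363, 0.363) = 0.363
(p ∧ p) → p = min(1, 1 − 0.363 + 0.363) = min(1, 1.000) = 1.000
¬p ∧ ((p ∧ p) → p) = min(0.637, 1.000) = 0.637
(¬p ∧ ((p ∧ p) → p)) → p = min(1, 1 − 0.637 + 0.363) = min(1, 0.726) = 0.726
((¬p ∧ ((p ∧ p) → p)) → p) → r = min(1, 1 − 0.726 + 0.623) = min(1, 0.897) = 0.897

0.897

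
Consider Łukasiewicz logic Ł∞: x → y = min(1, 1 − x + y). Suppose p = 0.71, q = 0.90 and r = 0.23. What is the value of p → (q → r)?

0.62

q → r = min(1, 1 − 0.90 + 0.23) = min(1, 0.33) = 0.33
p → (q → r) = min(1, 1 − 0.71 + 0.33) = min(1, 0.62) = 0.62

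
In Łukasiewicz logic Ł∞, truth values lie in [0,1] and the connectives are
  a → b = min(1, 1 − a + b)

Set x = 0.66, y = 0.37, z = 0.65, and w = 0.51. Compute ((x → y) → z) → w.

0.57

x → y = min(1, 1 − 0.66 + 0.37) = min(1, 0.71) = 0.71
(x → y) → z = min(1, 1 − 0.71 + 0.65) = min(1, 0.94) = 0.94
((x → y) → z) → w = min(1, 1 − 0.94 + 0.51) = min(1, 0.57) = 0.57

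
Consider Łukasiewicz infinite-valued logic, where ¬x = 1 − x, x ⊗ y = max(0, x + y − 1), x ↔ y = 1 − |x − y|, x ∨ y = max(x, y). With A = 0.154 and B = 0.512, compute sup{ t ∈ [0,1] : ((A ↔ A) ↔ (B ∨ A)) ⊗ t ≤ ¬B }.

0.976

A ↔ A = 1 − |0.154 − 0.154| = 1 − 0.000 = 1.000
B ∨ A = max(0.512, 0.154) = 0.512
(A ↔ A) ↔ (B ∨ A) = 1 − |1.000 − 0.512| = 1 − 0.488 = 0.512
So the left factor is (A ↔ A) ↔ (B ∨ A) = 0.512.
¬B = 1 − 0.512 = 0.488
So the right-hand bound is ¬B = 0.488.
The residuum of the Łukasiewicz t-norm gives the supremum: min(1, 1 − 0.512 + 0.488).
1 − 0.512 + 0.488 = 0.976, so t = min(1, 0.976) = 0.976.
Check: 0.512 ⊗ 0.976 = max(0, 0.488) = 0.488 ≤ 0.488.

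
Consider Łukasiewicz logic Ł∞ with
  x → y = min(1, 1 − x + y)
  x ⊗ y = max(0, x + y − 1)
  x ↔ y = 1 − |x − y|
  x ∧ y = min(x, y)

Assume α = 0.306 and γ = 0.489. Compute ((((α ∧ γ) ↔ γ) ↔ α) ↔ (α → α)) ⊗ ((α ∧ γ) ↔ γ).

0.306

α ∧ γ = min(0.306, 0.489) = 0.306
(α ∧ γ) ↔ γ = 1 − |0.306 − 0.489| = 1 − 0.183 = 0.817
((α ∧ γ) ↔ γ) ↔ α = 1 − |0.817 − 0.306| = 1 − 0.511 = 0.489
α → α = min(1, 1 − 0.306 + 0.306) = min(1, 1.000) = 1.000
(((α ∧ γ) ↔ γ) ↔ α) ↔ (α → α) = 1 − |0.489 − 1.000| = 1 − 0.511 = 0.489
((((α ∧ γ) ↔ γ) ↔ α) ↔ (α → α)) ⊗ ((α ∧ γ) ↔ γ) = max(0, 0.489 + 0.817 − 1) = max(0, 0.306) = 0.306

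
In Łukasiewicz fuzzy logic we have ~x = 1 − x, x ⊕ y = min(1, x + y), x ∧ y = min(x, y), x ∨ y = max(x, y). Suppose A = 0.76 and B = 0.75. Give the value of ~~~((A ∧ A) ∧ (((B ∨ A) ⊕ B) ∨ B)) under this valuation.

0.24

A ∧ A = min(0.76, 0.76) = 0.76
B ∨ A = max(0.75, 0.76) = 0.76
(B ∨ A) ⊕ B = min(1, 0.76 + 0.75) = min(1, 1.51) = 1.00
((B ∨ A) ⊕ B) ∨ B = max(1.00, 0.75) = 1.00
(A ∧ A) ∧ (((B ∨ A) ⊕ B) ∨ B) = min(0.76, 1.00) = 0.76
~((A ∧ A) ∧ (((B ∨ A) ⊕ B) ∨ B)) = 1 − 0.76 = 0.24
~~((A ∧ A) ∧ (((B ∨ A) ⊕ B) ∨ B)) = 1 − 0.24 = 0.76
~~~((A ∧ A) ∧ (((B ∨ A) ⊕ B) ∨ B)) = 1 − 0.76 = 0.24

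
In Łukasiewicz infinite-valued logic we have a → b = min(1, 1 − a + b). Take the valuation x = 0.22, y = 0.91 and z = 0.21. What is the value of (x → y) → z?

0.21

x → y = min(1, 1 − 0.22 + 0.91) = min(1, 1.69) = 1.00
(x → y) → z = min(1, 1 − 1.00 + 0.21) = min(1, 0.21) = 0.21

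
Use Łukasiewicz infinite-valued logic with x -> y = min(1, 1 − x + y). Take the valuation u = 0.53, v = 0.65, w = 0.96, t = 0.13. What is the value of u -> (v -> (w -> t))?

w -> t = min(1, 1 − 0.96 + 0.13) = min(1, 0.17) = 0.17
v -> (w -> t) = min(1, 1 − 0.65 + 0.17) = min(1, 0.52) = 0.52
u -> (v -> (w -> t)) = min(1, 1 − 0.53 + 0.52) = min(1, 0.99) = 0.99

0.99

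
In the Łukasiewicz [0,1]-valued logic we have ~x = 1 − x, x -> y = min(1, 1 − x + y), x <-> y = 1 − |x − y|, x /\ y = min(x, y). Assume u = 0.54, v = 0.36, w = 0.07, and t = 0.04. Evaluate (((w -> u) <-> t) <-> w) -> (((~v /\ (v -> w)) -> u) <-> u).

w -> u = min(1, 1 − 0.07 + 0.54) = min(1, 1.47) = 1.00
(w -> u) <-> t = 1 − |1.00 − 0.04| = 1 − 0.96 = 0.04
((w -> u) <-> t) <-> w = 1 − |0.04 − 0.07| = 1 − 0.03 = 0.97
~v = 1 − 0.36 = 0.64
v -> w = min(1, 1 − 0.36 + 0.07) = min(1, 0.71) = 0.71
~v /\ (v -> w) = min(0.64, 0.71) = 0.64
(~v /\ (v -> w)) -> u = min(1, 1 − 0.64 + 0.54) = min(1, 0.90) = 0.90
((~v /\ (v -> w)) -> u) <-> u = 1 − |0.90 − 0.54| = 1 − 0.36 = 0.64
(((w -> u) <-> t) <-> w) -> (((~v /\ (v -> w)) -> u) <-> u) = min(1, 1 − 0.97 + 0.64) = min(1, 0.67) = 0.67

0.67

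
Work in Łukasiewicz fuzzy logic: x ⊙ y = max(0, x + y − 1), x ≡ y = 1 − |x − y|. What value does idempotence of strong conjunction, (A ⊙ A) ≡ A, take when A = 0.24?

A ⊙ A = max(0, 0.24 + 0.24 − 1) = max(0, -0.52) = 0.00
(A ⊙ A) ≡ A = 1 − |0.00 − 0.24| = 1 − 0.24 = 0.76
(The value 0.76 < 1 shows this instance is not satisfied; fails in Ł∞ since a ⊗ a = max(0, 2a−1) ≠ a in general.)

0.76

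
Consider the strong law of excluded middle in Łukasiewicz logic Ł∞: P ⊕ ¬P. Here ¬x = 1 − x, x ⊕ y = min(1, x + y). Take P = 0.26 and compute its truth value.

¬P = 1 − 0.26 = 0.74
P ⊕ ¬P = min(1, 0.26 + 0.74) = min(1, 1.00) = 1.00
(As expected: always 1 in Ł∞ since a ⊕ (1−a) = 1.)

1.00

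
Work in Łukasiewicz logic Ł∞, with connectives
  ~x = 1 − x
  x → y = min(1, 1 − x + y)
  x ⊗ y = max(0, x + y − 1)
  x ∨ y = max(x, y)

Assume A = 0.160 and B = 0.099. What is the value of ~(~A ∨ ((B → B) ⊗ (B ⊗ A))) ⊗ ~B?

0.061

~A = 1 − 0.160 = 0.840
B → B = min(1, 1 − 0.099 + 0.099) = min(1, 1.000) = 1.000
B ⊗ A = max(0, 0.099 + 0.160 − 1) = max(0, -0.741) = 0.000
(B → B) ⊗ (B ⊗ A) = max(0, 1.000 + 0.000 − 1) = max(0, 0.000) = 0.000
~A ∨ ((B → B) ⊗ (B ⊗ A)) = max(0.840, 0.000) = 0.840
~(~A ∨ ((B → B) ⊗ (B ⊗ A))) = 1 − 0.840 = 0.160
~B = 1 − 0.099 = 0.901
~(~A ∨ ((B → B) ⊗ (B ⊗ A))) ⊗ ~B = max(0, 0.160 + 0.901 − 1) = max(0, 0.061) = 0.061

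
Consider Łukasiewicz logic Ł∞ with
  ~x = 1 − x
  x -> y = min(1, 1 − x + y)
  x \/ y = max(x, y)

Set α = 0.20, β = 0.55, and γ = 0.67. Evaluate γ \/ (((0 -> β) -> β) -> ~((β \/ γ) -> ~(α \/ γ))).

0 -> β = min(1, 1 − 0.00 + 0.55) = min(1, 1.55) = 1.00
(0 -> β) -> β = min(1, 1 − 1.00 + 0.55) = min(1, 0.55) = 0.55
β \/ γ = max(0.55, 0.67) = 0.67
α \/ γ = max(0.20, 0.67) = 0.67
~(α \/ γ) = 1 − 0.67 = 0.33
(β \/ γ) -> ~(α \/ γ) = min(1, 1 − 0.67 + 0.33) = min(1, 0.66) = 0.66
~((β \/ γ) -> ~(α \/ γ)) = 1 − 0.66 = 0.34
((0 -> β) -> β) -> ~((β \/ γ) -> ~(α \/ γ)) = min(1, 1 − 0.55 + 0.34) = min(1, 0.79) = 0.79
γ \/ (((0 -> β) -> β) -> ~((β \/ γ) -> ~(α \/ γ))) = max(0.67, 0.79) = 0.79

0.79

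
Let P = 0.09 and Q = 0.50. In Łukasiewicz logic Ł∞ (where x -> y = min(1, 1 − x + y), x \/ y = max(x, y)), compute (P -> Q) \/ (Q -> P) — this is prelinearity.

1.00

P -> Q = min(1, 1 − 0.09 + 0.50) = min(1, 1.41) = 1.00
Q -> P = min(1, 1 − 0.50 + 0.09) = min(1, 0.59) = 0.59
(P -> Q) \/ (Q -> P) = max(1.00, 0.59) = 1.00
(As expected: a Ł∞-tautology — holds in every MV-chain.)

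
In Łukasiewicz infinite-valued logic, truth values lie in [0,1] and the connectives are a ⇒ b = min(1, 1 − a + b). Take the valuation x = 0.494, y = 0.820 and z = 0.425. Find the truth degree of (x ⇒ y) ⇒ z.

0.425

x ⇒ y = min(1, 1 − 0.494 + 0.820) = min(1, 1.326) = 1.000
(x ⇒ y) ⇒ z = min(1, 1 − 1.000 + 0.425) = min(1, 0.425) = 0.425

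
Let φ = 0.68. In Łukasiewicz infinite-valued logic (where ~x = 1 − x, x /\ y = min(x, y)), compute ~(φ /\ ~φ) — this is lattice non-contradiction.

0.68

~φ = 1 − 0.68 = 0.32
φ /\ ~φ = min(0.68, 0.32) = 0.32
~(φ /\ ~φ) = 1 − 0.32 = 0.68
(The value 0.68 < 1 shows this instance is not satisfied; not a Ł∞-tautology — its value is 1 − min(a, 1−a).)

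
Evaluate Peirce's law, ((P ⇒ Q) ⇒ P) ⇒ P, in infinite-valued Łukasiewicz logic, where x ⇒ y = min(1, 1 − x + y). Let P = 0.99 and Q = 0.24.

P ⇒ Q = min(1, 1 − 0.99 + 0.24) = min(1, 0.25) = 0.25
(P ⇒ Q) ⇒ P = min(1, 1 − 0.25 + 0.99) = min(1, 1.74) = 1.00
((P ⇒ Q) ⇒ P) ⇒ P = min(1, 1 − 1.00 + 0.99) = min(1, 0.99) = 0.99
(The value 0.99 < 1 shows this instance is not satisfied; not a Ł∞-tautology in general.)

0.99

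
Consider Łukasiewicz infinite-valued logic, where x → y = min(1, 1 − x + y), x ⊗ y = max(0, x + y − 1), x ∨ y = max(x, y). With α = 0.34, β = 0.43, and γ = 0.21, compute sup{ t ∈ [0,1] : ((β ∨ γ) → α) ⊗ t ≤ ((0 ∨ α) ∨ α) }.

β ∨ γ = max(0.43, 0.21) = 0.43
(β ∨ γ) → α = min(1, 1 − 0.43 + 0.34) = min(1, 0.91) = 0.91
So the left factor is (β ∨ γ) → α = 0.91.
0 ∨ α = max(0.00, 0.34) = 0.34
(0 ∨ α) ∨ α = max(0.34, 0.34) = 0.34
So the right-hand bound is (0 ∨ α) ∨ α = 0.34.
The residuum of the Łukasiewicz t-norm gives the supremum: min(1, 1 − 0.91 + 0.34).
1 − 0.91 + 0.34 = 0.43, so t = min(1, 0.43) = 0.43.
Check: 0.91 ⊗ 0.43 = max(0, 0.34) = 0.34 ≤ 0.34.

0.43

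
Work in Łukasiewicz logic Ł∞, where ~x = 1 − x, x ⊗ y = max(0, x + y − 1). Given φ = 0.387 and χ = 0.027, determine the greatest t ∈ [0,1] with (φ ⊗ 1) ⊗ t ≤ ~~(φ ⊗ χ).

φ ⊗ 1 = max(0, 0.387 + 1.000 − 1) = max(0, 0.387) = 0.387
So the left factor is φ ⊗ 1 = 0.387.
φ ⊗ χ = max(0, 0.387 + 0.027 − 1) = max(0, -0.586) = 0.000
~(φ ⊗ χ) = 1 − 0.000 = 1.000
~~(φ ⊗ χ) = 1 − 1.000 = 0.000
So the right-hand bound is ~~(φ ⊗ χ) = 0.000.
The residuum of the Łukasiewicz t-norm gives the supremum: min(1, 1 − 0.387 + 0.000).
1 − 0.387 + 0.000 = 0.613, so t = min(1, 0.613) = 0.613.
Check: 0.387 ⊗ 0.613 = max(0, 0.000) = 0.000 ≤ 0.000.

0.613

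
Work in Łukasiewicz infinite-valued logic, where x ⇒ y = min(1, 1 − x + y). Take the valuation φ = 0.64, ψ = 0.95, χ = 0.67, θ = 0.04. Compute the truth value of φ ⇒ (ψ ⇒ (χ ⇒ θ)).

χ ⇒ θ = min(1, 1 − 0.67 + 0.04) = min(1, 0.37) = 0.37
ψ ⇒ (χ ⇒ θ) = min(1, 1 − 0.95 + 0.37) = min(1, 0.42) = 0.42
φ ⇒ (ψ ⇒ (χ ⇒ θ)) = min(1, 1 − 0.64 + 0.42) = min(1, 0.78) = 0.78

0.78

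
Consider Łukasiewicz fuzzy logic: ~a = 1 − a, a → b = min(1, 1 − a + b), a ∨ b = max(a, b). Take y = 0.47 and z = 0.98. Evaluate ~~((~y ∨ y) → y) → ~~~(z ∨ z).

~y = 1 − 0.47 = 0.53
~y ∨ y = max(0.53, 0.47) = 0.53
(~y ∨ y) → y = min(1, 1 − 0.53 + 0.47) = min(1, 0.94) = 0.94
~((~y ∨ y) → y) = 1 − 0.94 = 0.06
~~((~y ∨ y) → y) = 1 − 0.06 = 0.94
z ∨ z = max(0.98, 0.98) = 0.98
~(z ∨ z) = 1 − 0.98 = 0.02
~~(z ∨ z) = 1 − 0.02 = 0.98
~~~(z ∨ z) = 1 − 0.98 = 0.02
~~((~y ∨ y) → y) → ~~~(z ∨ z) = min(1, 1 − 0.94 + 0.02) = min(1, 0.08) = 0.08

0.08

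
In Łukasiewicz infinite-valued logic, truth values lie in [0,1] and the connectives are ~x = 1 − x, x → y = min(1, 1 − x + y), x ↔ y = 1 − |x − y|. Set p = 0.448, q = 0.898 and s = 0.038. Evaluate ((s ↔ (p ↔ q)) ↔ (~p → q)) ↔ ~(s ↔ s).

p ↔ q = 1 − |0.448 − 0.898| = 1 − 0.450 = 0.550
s ↔ (p ↔ q) = 1 − |0.038 − 0.550| = 1 − 0.512 = 0.488
~p = 1 − 0.448 = 0.552
~p → q = min(1, 1 − 0.552 + 0.898) = min(1, 1.346) = 1.000
(s ↔ (p ↔ q)) ↔ (~p → q) = 1 − |0.488 − 1.000| = 1 − 0.512 = 0.488
s ↔ s = 1 − |0.038 − 0.038| = 1 − 0.000 = 1.000
~(s ↔ s) = 1 − 1.000 = 0.000
((s ↔ (p ↔ q)) ↔ (~p → q)) ↔ ~(s ↔ s) = 1 − |0.488 − 0.000| = 1 − 0.488 = 0.512

0.512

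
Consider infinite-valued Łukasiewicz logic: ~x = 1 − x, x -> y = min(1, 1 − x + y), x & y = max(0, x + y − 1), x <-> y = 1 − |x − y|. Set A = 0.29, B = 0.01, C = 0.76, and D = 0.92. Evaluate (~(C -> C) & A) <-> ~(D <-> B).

0.09

C -> C = min(1, 1 − 0.76 + 0.76) = min(1, 1.00) = 1.00
~(C -> C) = 1 − 1.00 = 0.00
~(C -> C) & A = max(0, 0.00 + 0.29 − 1) = max(0, -0.71) = 0.00
D <-> B = 1 − |0.92 − 0.01| = 1 − 0.91 = 0.09
~(D <-> B) = 1 − 0.09 = 0.91
(~(C -> C) & A) <-> ~(D <-> B) = 1 − |0.00 − 0.91| = 1 − 0.91 = 0.09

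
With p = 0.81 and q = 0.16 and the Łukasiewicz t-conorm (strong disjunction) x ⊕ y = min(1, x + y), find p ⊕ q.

p ⊕ q = min(1, 0.81 + 0.16) = min(1, 0.97) = 0.97
For comparison, the Gödel t-conorm max(x, y) would give 0.81.

0.97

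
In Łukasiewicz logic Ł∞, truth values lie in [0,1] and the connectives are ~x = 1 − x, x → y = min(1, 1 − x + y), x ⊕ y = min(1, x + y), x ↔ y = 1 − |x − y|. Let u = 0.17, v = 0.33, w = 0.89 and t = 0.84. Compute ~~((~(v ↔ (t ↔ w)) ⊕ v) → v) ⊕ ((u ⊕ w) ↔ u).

0.55

t ↔ w = 1 − |0.84 − 0.89| = 1 − 0.05 = 0.95
v ↔ (t ↔ w) = 1 − |0.33 − 0.95| = 1 − 0.62 = 0.38
~(v ↔ (t ↔ w)) = 1 − 0.38 = 0.62
~(v ↔ (t ↔ w)) ⊕ v = min(1, 0.62 + 0.33) = min(1, 0.95) = 0.95
(~(v ↔ (t ↔ w)) ⊕ v) → v = min(1, 1 − 0.95 + 0.33) = min(1, 0.38) = 0.38
~((~(v ↔ (t ↔ w)) ⊕ v) → v) = 1 − 0.38 = 0.62
~~((~(v ↔ (t ↔ w)) ⊕ v) → v) = 1 − 0.62 = 0.38
u ⊕ w = min(1, 0.17 + 0.89) = min(1, 1.06) = 1.00
(u ⊕ w) ↔ u = 1 − |1.00 − 0.17| = 1 − 0.83 = 0.17
~~((~(v ↔ (t ↔ w)) ⊕ v) → v) ⊕ ((u ⊕ w) ↔ u) = min(1, 0.38 + 0.17) = min(1, 0.55) = 0.55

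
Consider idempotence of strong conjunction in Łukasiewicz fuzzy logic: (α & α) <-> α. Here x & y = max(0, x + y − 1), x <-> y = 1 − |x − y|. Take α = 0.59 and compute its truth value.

α & α = max(0, 0.59 + 0.59 − 1) = max(0, 0.18) = 0.18
(α & α) <-> α = 1 − |0.18 − 0.59| = 1 − 0.41 = 0.59
(The value 0.59 < 1 shows this instance is not satisfied; fails in Ł∞ since a ⊗ a = max(0, 2a−1) ≠ a in general.)

0.59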